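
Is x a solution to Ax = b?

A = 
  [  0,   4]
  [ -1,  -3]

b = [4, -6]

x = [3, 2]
No

Ax = [8, -9] ≠ b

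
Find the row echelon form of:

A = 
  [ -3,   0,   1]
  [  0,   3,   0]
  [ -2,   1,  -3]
Row operations:
R3 → R3 - (2/3)·R1
R3 → R3 - (1/3)·R2

Resulting echelon form:
REF = 
  [   -3,     0,     1]
  [    0,     3,     0]
  [    0,     0, -11/3]

Rank = 3 (number of non-zero pivot rows).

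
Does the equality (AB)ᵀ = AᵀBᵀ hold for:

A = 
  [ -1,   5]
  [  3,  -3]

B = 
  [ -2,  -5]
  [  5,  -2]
No

(AB)ᵀ = 
  [ 27, -21]
  [ -5,  -9]

AᵀBᵀ = 
  [-13, -11]
  [  5,  31]

The two matrices differ, so (AB)ᵀ ≠ AᵀBᵀ in general. The correct identity is (AB)ᵀ = BᵀAᵀ.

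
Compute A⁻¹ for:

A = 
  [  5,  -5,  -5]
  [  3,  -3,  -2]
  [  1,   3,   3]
det(A) = (5)·((-3)(3) - (-2)(3)) - (-5)·((3)(3) - (-2)(1)) + (-5)·((3)(3) - (-3)(1))
  = (5)(-3) - (-5)(11) + (-5)(12)
  = -20
det(A) = -20 ≠ 0, so A is invertible.

Cofactors Cᵢⱼ = (-1)ⁱ⁺ʲ·Mᵢⱼ:
C = 
  [ -3, -11,  12]
  [  0,  20, -20]
  [ -5,  -5,   0]

adj(A) = Cᵀ:
adj(A) = 
  [ -3,   0,  -5]
  [-11,  20,  -5]
  [ 12, -20,   0]

A⁻¹ = (-1/20) · adj(A):
A⁻¹ = 
  [ 3/20,     0,   1/4]
  [11/20,    -1,   1/4]
  [ -3/5,     1,     0]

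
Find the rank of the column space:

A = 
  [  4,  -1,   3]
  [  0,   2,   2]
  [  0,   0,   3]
Row reduce:
(no row operations needed)
REF = 
  [  4,  -1,   3]
  [  0,   2,   2]
  [  0,   0,   3]
Pivot columns: 1, 2, 3 → 3 pivots.
dim(Col(A)) = number of pivot columns = 3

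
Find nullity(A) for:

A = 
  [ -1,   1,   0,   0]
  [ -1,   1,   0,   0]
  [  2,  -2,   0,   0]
nullity(A) = 3

Row reduce:
R2 → R2 - (1)·R1
R3 → R3 + (2)·R1
REF = 
  [ -1,   1,   0,   0]
  [  0,   0,   0,   0]
  [  0,   0,   0,   0]
Pivot columns: 1 → 1 pivot.
rank(A) = 1, so nullity(A) = 4 - 1 = 3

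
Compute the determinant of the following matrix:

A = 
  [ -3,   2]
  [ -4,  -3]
For a 2×2 matrix, det = ad - bc = (-3)(-3) - (2)(-4) = 17

det(A) = 17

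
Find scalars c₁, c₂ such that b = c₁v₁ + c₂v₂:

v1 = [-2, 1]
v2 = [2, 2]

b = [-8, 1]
c1 = 3, c2 = -1

b = 3·v1 + -1·v2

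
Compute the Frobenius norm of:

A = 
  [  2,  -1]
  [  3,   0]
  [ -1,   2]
||A||_F = 4.359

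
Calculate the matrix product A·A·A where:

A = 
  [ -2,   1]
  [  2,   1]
A² = A·A:
A²[1,1] = (-2)(-2) + (1)(2) = 6
A²[1,2] = (-2)(1) + (1)(1) = -1
A²[2,1] = (2)(-2) + (1)(2) = -2
A²[2,2] = (2)(1) + (1)(1) = 3
A² = 
  [  6,  -1]
  [ -2,   3]

A^3 = A^2·A:
A^3[1,1] = (6)(-2) + (-1)(2) = -14
A^3[1,2] = (6)(1) + (-1)(1) = 5
A^3[2,1] = (-2)(-2) + (3)(2) = 10
A^3[2,2] = (-2)(1) + (3)(1) = 1
A^3 = 
  [-14,   5]
  [ 10,   1]

Therefore
A^3 = 
  [-14,   5]
  [ 10,   1]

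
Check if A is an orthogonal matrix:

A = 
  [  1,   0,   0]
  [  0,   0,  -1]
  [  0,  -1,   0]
Yes

AᵀA = 
  [  1,   0,   0]
  [  0,   1,   0]
  [  0,   0,   1]
= I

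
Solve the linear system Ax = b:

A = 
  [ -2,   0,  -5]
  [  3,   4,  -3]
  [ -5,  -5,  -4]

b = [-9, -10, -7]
Row reduce the augmented matrix [A|b]:
R2 → R2 + (3/2)·R1
R3 → R3 - (5/2)·R1
R3 → R3 + (5/4)·R2
REF = 
  [    -2,      0,     -5,     -9]
  [     0,      4,  -21/2,  -47/2]
  [     0,      0,  -37/8, -111/8]

Back-substitution:
x₃ = (-111/8) / (-37/8) = 3
x₂ = (-47/2 - (-21/2)(3)) / 4 = 2
x₁ = (-9 - (0)(2) - (-5)(3)) / (-2) = -3

x = [-3, 2, 3]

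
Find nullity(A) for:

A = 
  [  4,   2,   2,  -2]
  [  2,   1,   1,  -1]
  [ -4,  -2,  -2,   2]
nullity(A) = 3

Row reduce:
R2 → R2 - (1/2)·R1
R3 → R3 + (1)·R1
REF = 
  [  4,   2,   2,  -2]
  [  0,   0,   0,   0]
  [  0,   0,   0,   0]
Pivot columns: 1 → 1 pivot.
rank(A) = 1, so nullity(A) = 4 - 1 = 3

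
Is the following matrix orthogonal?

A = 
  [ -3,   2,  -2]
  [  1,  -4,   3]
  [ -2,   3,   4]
No

AᵀA = 
  [ 14, -16,   1]
  [-16,  29,  -4]
  [  1,  -4,  29]
≠ I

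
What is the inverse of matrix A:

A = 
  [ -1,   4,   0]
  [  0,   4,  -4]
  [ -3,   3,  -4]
det(A) = (-1)·((4)(-4) - (-4)(3)) - (4)·((0)(-4) - (-4)(-3)) + (0)·((0)(3) - (4)(-3))
  = (-1)(-4) - (4)(-12) + (0)(12)
  = 52
det(A) = 52 ≠ 0, so A is invertible.

Cofactors Cᵢⱼ = (-1)ⁱ⁺ʲ·Mᵢⱼ:
C = 
  [ -4,  12,  12]
  [ 16,   4,  -9]
  [-16,  -4,  -4]

adj(A) = Cᵀ:
adj(A) = 
  [ -4,  16, -16]
  [ 12,   4,  -4]
  [ 12,  -9,  -4]

A⁻¹ = (1/52) · adj(A):
A⁻¹ = 
  [-1/13,  4/13, -4/13]
  [ 3/13,  1/13, -1/13]
  [ 3/13, -9/52, -1/13]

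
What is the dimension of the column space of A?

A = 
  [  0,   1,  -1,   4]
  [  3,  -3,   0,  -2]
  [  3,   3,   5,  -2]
dim(Col(A)) = 3

Row reduce:
Swap R1 ↔ R2
R3 → R3 - (1)·R1
R3 → R3 - (6)·R2
REF = 
  [  3,  -3,   0,  -2]
  [  0,   1,  -1,   4]
  [  0,   0,  11, -24]
Pivot columns: 1, 2, 3 → 3 pivots.
dim(Col(A)) = number of pivot columns = 3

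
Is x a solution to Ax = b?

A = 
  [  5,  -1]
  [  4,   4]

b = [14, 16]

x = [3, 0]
No

Ax = [15, 12] ≠ b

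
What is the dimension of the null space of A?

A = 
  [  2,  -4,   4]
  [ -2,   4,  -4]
nullity(A) = 2

Row reduce:
R2 → R2 + (1)·R1
REF = 
  [  2,  -4,   4]
  [  0,   0,   0]
Pivot columns: 1 → 1 pivot.
rank(A) = 1, so nullity(A) = 3 - 1 = 2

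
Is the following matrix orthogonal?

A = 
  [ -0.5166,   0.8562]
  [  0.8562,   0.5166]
Yes

AᵀA = 
  [  1,   0]
  [  0,   1]
≈ I (equal to I up to the 4-dp rounding of the entries)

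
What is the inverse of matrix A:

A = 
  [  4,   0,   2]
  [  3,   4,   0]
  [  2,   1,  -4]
det(A) = (4)·((4)(-4) - (0)(1)) - (0)·((3)(-4) - (0)(2)) + (2)·((3)(1) - (4)(2))
  = (4)(-16) - (0)(-12) + (2)(-5)
  = -74
det(A) = -74 ≠ 0, so A is invertible.

Cofactors Cᵢⱼ = (-1)ⁱ⁺ʲ·Mᵢⱼ:
C = 
  [-16,  12,  -5]
  [  2, -20,  -4]
  [ -8,   6,  16]

adj(A) = Cᵀ:
adj(A) = 
  [-16,   2,  -8]
  [ 12, -20,   6]
  [ -5,  -4,  16]

A⁻¹ = (-1/74) · adj(A):
A⁻¹ = 
  [ 8/37, -1/37,  4/37]
  [-6/37, 10/37, -3/37]
  [ 5/74,  2/37, -8/37]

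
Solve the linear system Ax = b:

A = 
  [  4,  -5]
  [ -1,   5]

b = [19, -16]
Row reduce the augmented matrix [A|b]:
R2 → R2 + (1/4)·R1
REF = 
  [    4,    -5,    19]
  [    0,  15/4, -45/4]

Back-substitution:
x₂ = (-45/4) / (15/4) = -3
x₁ = (19 - (-5)(-3)) / 4 = 1

x = [1, -3]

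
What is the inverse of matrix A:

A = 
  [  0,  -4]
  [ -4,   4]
det(A) = (0)(4) - (-4)(-4) = -16
For a 2×2 matrix, A⁻¹ = (1/det(A)) · [[d, -b], [-c, a]]
    = (-1/16) · [[4, 4], [4, 0]]

A⁻¹ = 
  [-1/4, -1/4]
  [-1/4,    0]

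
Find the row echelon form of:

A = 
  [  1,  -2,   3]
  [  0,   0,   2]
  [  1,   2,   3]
Row operations:
R3 → R3 - (1)·R1
Swap R2 ↔ R3

Resulting echelon form:
REF = 
  [  1,  -2,   3]
  [  0,   4,   0]
  [  0,   0,   2]

Rank = 3 (number of non-zero pivot rows).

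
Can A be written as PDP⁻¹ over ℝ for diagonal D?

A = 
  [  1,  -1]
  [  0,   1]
No

tr(A) = 2, det(A) = 1
Characteristic polynomial: λ² - tr(A)λ + det(A) = λ² - 2λ + 1
λ² - 2λ + 1 = (λ - 1)²
Eigenvalues: 1, 1
λ=1: alg. mult. = 2, geom. mult. = 2 - rank(A - (1)I) = 2 - 1 = 1
Sum of geometric multiplicities = 1 < n = 2, so there aren't enough independent eigenvectors.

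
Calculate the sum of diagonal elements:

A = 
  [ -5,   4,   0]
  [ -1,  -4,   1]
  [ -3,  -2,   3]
-6

tr(A) = -5 + -4 + 3 = -6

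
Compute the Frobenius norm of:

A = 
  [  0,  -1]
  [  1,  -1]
||A||_F = 1.732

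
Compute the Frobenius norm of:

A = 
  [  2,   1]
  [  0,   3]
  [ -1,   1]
||A||_F = 4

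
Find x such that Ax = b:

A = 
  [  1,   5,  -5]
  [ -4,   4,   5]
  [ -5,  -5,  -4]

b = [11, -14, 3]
x = [1, 0, -2]

Row reduce the augmented matrix [A|b]:
R2 → R2 + (4)·R1
R3 → R3 + (5)·R1
R3 → R3 - (5/6)·R2
REF = 
  [    1,     5,    -5,    11]
  [    0,    24,   -15,    30]
  [    0,     0, -33/2,    33]

Back-substitution:
x₃ = 33 / (-33/2) = -2
x₂ = (30 - (-15)(-2)) / 24 = 0
x₁ = (11 - (5)(0) - (-5)(-2)) / 1 = 1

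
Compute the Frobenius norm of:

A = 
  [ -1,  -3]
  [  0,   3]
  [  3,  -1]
||A||_F = 5.385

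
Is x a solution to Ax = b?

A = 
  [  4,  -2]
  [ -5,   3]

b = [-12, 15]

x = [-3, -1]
No

Ax = [-10, 12] ≠ b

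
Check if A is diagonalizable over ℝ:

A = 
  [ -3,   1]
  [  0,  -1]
Yes

tr(A) = -4, det(A) = 3
Characteristic polynomial: λ² - tr(A)λ + det(A) = λ² + 4λ + 3
λ² + 4λ + 3 = (λ + 3)(λ + 1)
Eigenvalues: -1, -3
λ=-3: alg. mult. = 1, geom. mult. = 2 - rank(A - (-3)I) = 2 - 1 = 1
λ=-1: alg. mult. = 1, geom. mult. = 2 - rank(A - (-1)I) = 2 - 1 = 1
Sum of geometric multiplicities equals n, so A has n independent eigenvectors.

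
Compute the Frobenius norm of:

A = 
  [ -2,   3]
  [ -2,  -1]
||A||_F = 4.243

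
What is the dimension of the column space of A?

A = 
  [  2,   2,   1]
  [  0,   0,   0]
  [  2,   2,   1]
Row reduce:
R3 → R3 - (1)·R1
REF = 
  [  2,   2,   1]
  [  0,   0,   0]
  [  0,   0,   0]
Pivot columns: 1 → 1 pivot.
dim(Col(A)) = number of pivot columns = 1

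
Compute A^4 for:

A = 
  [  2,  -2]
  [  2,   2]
A^4 = 
  [-64,   0]
  [  0, -64]

A² = A·A:
A²[1,1] = (2)(2) + (-2)(2) = 0
A²[1,2] = (2)(-2) + (-2)(2) = -8
A²[2,1] = (2)(2) + (2)(2) = 8
A²[2,2] = (2)(-2) + (2)(2) = 0
A² = 
  [  0,  -8]
  [  8,   0]

A^3 = A^2·A:
A^3[1,1] = (0)(2) + (-8)(2) = -16
A^3[1,2] = (0)(-2) + (-8)(2) = -16
A^3[2,1] = (8)(2) + (0)(2) = 16
A^3[2,2] = (8)(-2) + (0)(2) = -16
A^3 = 
  [-16, -16]
  [ 16, -16]

A^4 = A^3·A:
A^4[1,1] = (-16)(2) + (-16)(2) = -64
A^4[1,2] = (-16)(-2) + (-16)(2) = 0
A^4[2,1] = (16)(2) + (-16)(2) = 0
A^4[2,2] = (16)(-2) + (-16)(2) = -64
A^4 = 
  [-64,   0]
  [  0, -64]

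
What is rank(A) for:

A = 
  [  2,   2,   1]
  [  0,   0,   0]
Row reduce:
(no row operations needed)
REF = 
  [  2,   2,   1]
  [  0,   0,   0]
Pivot columns: 1 → 1 pivot.

rank(A) = 1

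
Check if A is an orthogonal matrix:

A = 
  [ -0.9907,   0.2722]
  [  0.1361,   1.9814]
No

AᵀA = 
  [  1,   0]
  [  0,   4]
≠ I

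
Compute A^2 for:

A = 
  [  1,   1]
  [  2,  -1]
A² = A·A:
A²[1,1] = (1)(1) + (1)(2) = 3
A²[1,2] = (1)(1) + (1)(-1) = 0
A²[2,1] = (2)(1) + (-1)(2) = 0
A²[2,2] = (2)(1) + (-1)(-1) = 3
A² = 
  [  3,   0]
  [  0,   3]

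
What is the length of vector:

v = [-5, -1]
5.099

||v||₂ = √((-5)² + (-1)²) = √26 = 5.099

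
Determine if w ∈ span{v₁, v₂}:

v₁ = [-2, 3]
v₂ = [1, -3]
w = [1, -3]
Yes

Form the augmented matrix and row-reduce:
[v₁|v₂|w] = 
  [ -2,   1,   1]
  [  3,  -3,  -3]
R2 → R2 + (3/2)·R1
REF = 
  [  -2,    1,    1]
  [   0, -3/2, -3/2]

No row of the form [0 0 | nonzero], so the system is consistent. Back-substitution gives c₁ = 0, c₂ = 1: w = (0)·v₁ + (1)·v₂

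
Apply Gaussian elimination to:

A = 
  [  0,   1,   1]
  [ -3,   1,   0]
Row operations:
Swap R1 ↔ R2

Resulting echelon form:
REF = 
  [ -3,   1,   0]
  [  0,   1,   1]

Rank = 2 (number of non-zero pivot rows).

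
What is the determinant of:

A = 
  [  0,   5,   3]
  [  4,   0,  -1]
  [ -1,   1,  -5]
117

Cofactor expansion along row 1:
det(A) = (0)·((0)(-5) - (-1)(1)) - (5)·((4)(-5) - (-1)(-1)) + (3)·((4)(1) - (0)(-1))
  = (0)(1) - (5)(-21) + (3)(4)
  = 117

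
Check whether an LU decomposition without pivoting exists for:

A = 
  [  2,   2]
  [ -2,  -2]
Yes.
A[1,1] = 2 ≠ 0, so Gaussian elimination proceeds without a row swap: multiplier ℓ₂₁ = (-2)/(2) = -1, and U[2,2] = -2 - (-1)(2) = 0.
L = 
  [  1,   0]
  [ -1,   1]
U = 
  [  2,   2]
  [  0,   0]
Check row 2 of LU: [(-1)(2), (-1)(2) + 0] = [-2, -2] = row 2 of A ✓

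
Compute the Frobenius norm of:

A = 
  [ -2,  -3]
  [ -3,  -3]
||A||_F = 5.568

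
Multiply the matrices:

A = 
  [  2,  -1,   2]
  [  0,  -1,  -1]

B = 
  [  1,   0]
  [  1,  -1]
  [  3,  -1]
AB = 
  [  7,  -1]
  [ -4,   2]

A is 2×3 and B is 3×2, so AB is 2×2. Each entry is (row of A)·(column of B):
AB[1,1] = (2)(1) + (-1)(1) + (2)(3) = 7
AB[1,2] = (2)(0) + (-1)(-1) + (2)(-1) = -1
AB[2,1] = (0)(1) + (-1)(1) + (-1)(3) = -4
AB[2,2] = (0)(0) + (-1)(-1) + (-1)(-1) = 2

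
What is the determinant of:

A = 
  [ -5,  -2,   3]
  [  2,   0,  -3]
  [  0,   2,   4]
Cofactor expansion along row 1:
det(A) = (-5)·((0)(4) - (-3)(2)) - (-2)·((2)(4) - (-3)(0)) + (3)·((2)(2) - (0)(0))
  = (-5)(6) - (-2)(8) + (3)(4)
  = -2

det(A) = -2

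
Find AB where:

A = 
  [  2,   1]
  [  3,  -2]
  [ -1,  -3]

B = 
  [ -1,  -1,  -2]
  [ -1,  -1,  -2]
AB = 
  [ -3,  -3,  -6]
  [ -1,  -1,  -2]
  [  4,   4,   8]

A is 3×2 and B is 2×3, so AB is 3×3. Each entry is (row of A)·(column of B):
AB[1,1] = (2)(-1) + (1)(-1) = -3
AB[1,2] = (2)(-1) + (1)(-1) = -3
AB[1,3] = (2)(-2) + (1)(-2) = -6
AB[2,1] = (3)(-1) + (-2)(-1) = -1
AB[2,2] = (3)(-1) + (-2)(-1) = -1
AB[2,3] = (3)(-2) + (-2)(-2) = -2
AB[3,1] = (-1)(-1) + (-3)(-1) = 4
AB[3,2] = (-1)(-1) + (-3)(-1) = 4
AB[3,3] = (-1)(-2) + (-3)(-2) = 8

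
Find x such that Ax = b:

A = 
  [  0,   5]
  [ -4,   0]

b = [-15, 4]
x = [-1, -3]

Row reduce the augmented matrix [A|b]:
Swap R1 ↔ R2
REF = 
  [ -4,   0,   4]
  [  0,   5, -15]

Back-substitution:
x₂ = (-15) / 5 = -3
x₁ = (4 - (0)(-3)) / (-4) = -1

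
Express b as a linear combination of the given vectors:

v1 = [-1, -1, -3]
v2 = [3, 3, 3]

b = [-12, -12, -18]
c1 = 3, c2 = -3

b = 3·v1 + -3·v2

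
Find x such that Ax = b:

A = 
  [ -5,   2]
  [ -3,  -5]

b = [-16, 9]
Row reduce the augmented matrix [A|b]:
R2 → R2 - (3/5)·R1
REF = 
  [   -5,     2,   -16]
  [    0, -31/5,  93/5]

Back-substitution:
x₂ = (93/5) / (-31/5) = -3
x₁ = (-16 - (2)(-3)) / (-5) = 2

x = [2, -3]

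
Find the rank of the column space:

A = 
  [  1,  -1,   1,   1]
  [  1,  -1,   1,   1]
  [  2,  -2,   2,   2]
dim(Col(A)) = 1

Row reduce:
R2 → R2 - (1)·R1
R3 → R3 - (2)·R1
REF = 
  [  1,  -1,   1,   1]
  [  0,   0,   0,   0]
  [  0,   0,   0,   0]
Pivot columns: 1 → 1 pivot.
dim(Col(A)) = number of pivot columns = 1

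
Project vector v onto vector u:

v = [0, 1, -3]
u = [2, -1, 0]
proj_u(v) = [-2/5, 1/5, 0]

v·u = (0)(2) + (1)(-1) + (-3)(0) = -1
u·u = (2)² + (-1)² + (0)² = 5
proj_u(v) = (v·u / u·u) × u = (-1/5) × u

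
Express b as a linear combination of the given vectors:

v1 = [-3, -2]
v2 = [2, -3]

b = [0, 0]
c1 = 0, c2 = 0

b = 0·v1 + 0·v2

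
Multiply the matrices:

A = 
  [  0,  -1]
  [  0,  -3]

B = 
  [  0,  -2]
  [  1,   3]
AB = 
  [ -1,  -3]
  [ -3,  -9]

A is 2×2 and B is 2×2, so AB is 2×2. Each entry is (row of A)·(column of B):
AB[1,1] = (0)(0) + (-1)(1) = -1
AB[1,2] = (0)(-2) + (-1)(3) = -3
AB[2,1] = (0)(0) + (-3)(1) = -3
AB[2,2] = (0)(-2) + (-3)(3) = -9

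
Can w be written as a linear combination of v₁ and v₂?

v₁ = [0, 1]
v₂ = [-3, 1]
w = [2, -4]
Yes

Form the augmented matrix and row-reduce:
[v₁|v₂|w] = 
  [  0,  -3,   2]
  [  1,   1,  -4]
Swap R1 ↔ R2
REF = 
  [  1,   1,  -4]
  [  0,  -3,   2]

No row of the form [0 0 | nonzero], so the system is consistent. Back-substitution gives c₁ = -10/3, c₂ = -2/3: w = (-10/3)·v₁ + (-2/3)·v₂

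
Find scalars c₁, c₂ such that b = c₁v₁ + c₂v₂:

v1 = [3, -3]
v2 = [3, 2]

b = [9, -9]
c1 = 3, c2 = 0

b = 3·v1 + 0·v2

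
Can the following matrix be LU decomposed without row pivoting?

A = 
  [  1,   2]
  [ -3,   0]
Yes.
A[1,1] = 1 ≠ 0, so Gaussian elimination proceeds without a row swap: multiplier ℓ₂₁ = (-3)/(1) = -3, and U[2,2] = 0 - (-3)(2) = 6.
L = 
  [  1,   0]
  [ -3,   1]
U = 
  [  1,   2]
  [  0,   6]
Check row 2 of LU: [(-3)(1), (-3)(2) + 6] = [-3, 0] = row 2 of A ✓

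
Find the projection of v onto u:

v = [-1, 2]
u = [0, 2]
proj_u(v) = [0, 2]

v·u = (-1)(0) + (2)(2) = 4
u·u = (0)² + (2)² = 4
proj_u(v) = (v·u / u·u) × u = (4/4) × u = (1) × u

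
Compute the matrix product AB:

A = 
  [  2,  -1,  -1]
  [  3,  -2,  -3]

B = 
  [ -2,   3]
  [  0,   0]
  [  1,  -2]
AB = 
  [ -5,   8]
  [ -9,  15]

A is 2×3 and B is 3×2, so AB is 2×2. Each entry is (row of A)·(column of B):
AB[1,1] = (2)(-2) + (-1)(0) + (-1)(1) = -5
AB[1,2] = (2)(3) + (-1)(0) + (-1)(-2) = 8
AB[2,1] = (3)(-2) + (-2)(0) + (-3)(1) = -9
AB[2,2] = (3)(3) + (-2)(0) + (-3)(-2) = 15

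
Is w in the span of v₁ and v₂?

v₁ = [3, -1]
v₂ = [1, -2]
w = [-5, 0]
Yes

Form the augmented matrix and row-reduce:
[v₁|v₂|w] = 
  [  3,   1,  -5]
  [ -1,  -2,   0]
R2 → R2 + (1/3)·R1
REF = 
  [   3,    1,   -5]
  [   0, -5/3, -5/3]

No row of the form [0 0 | nonzero], so the system is consistent. Back-substitution gives c₁ = -2, c₂ = 1: w = (-2)·v₁ + (1)·v₂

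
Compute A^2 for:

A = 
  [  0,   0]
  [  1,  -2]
A² = A·A:
A²[1,1] = (0)(0) + (0)(1) = 0
A²[1,2] = (0)(0) + (0)(-2) = 0
A²[2,1] = (1)(0) + (-2)(1) = -2
A²[2,2] = (1)(0) + (-2)(-2) = 4
A² = 
  [  0,   0]
  [ -2,   4]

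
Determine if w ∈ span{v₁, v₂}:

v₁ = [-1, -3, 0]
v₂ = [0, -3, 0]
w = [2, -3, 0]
Yes

Form the augmented matrix and row-reduce:
[v₁|v₂|w] = 
  [ -1,   0,   2]
  [ -3,  -3,  -3]
  [  0,   0,   0]
R2 → R2 - (3)·R1
REF = 
  [ -1,   0,   2]
  [  0,  -3,  -9]
  [  0,   0,   0]

No row of the form [0 0 | nonzero], so the system is consistent. Back-substitution gives c₁ = -2, c₂ = 3: w = (-2)·v₁ + (3)·v₂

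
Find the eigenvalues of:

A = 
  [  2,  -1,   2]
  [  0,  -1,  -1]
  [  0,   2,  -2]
Characteristic polynomial: det(λI - A) = λ³ + λ² - 2λ - 8
Testing integer divisors of the constant term: p(2) = 0, so (λ - 2) is a factor:
p(λ) = (λ - 2)(λ² + 3λ + 4)
λ² + 3λ + 4 = 0  ⇒  λ = (-3 ± √((3)² - 4·(4)))/2 = (-3 ± √(-7))/2
  = (-3 + i√7)/2,  (-3 - i√7)/2

λ = 2, (-3 + i√7)/2, (-3 - i√7)/2  (≈ 2, -1.5 + 1.323i, -1.5 - 1.323i)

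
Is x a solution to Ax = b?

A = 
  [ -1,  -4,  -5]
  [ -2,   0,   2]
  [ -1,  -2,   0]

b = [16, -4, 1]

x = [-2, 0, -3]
No

Ax = [17, -2, 2] ≠ b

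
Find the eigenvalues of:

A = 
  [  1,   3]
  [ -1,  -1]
λ = i√2, -i√2  (≈ 0 + 1.414i, 0 - 1.414i)

tr(A) = 0, det(A) = 2
Characteristic polynomial: λ² - tr(A)λ + det(A) = λ² + 2
λ² + 2 = 0  ⇒  λ = (0 ± √((0)² - 4·(2)))/2 = (0 ± √(-8))/2
  = i√2,  -i√2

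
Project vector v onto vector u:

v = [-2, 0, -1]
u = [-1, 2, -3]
proj_u(v) = [-5/14, 5/7, -15/14]

v·u = (-2)(-1) + (0)(2) + (-1)(-3) = 5
u·u = (-1)² + (2)² + (-3)² = 14
proj_u(v) = (v·u / u·u) × u = (5/14) × u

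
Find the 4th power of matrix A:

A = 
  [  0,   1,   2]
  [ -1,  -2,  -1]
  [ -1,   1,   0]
A² = A·A:
A²[1,1] = (0)(0) + (1)(-1) + (2)(-1) = -3
A²[1,2] = (0)(1) + (1)(-2) + (2)(1) = 0
A²[1,3] = (0)(2) + (1)(-1) + (2)(0) = -1
A²[2,1] = (-1)(0) + (-2)(-1) + (-1)(-1) = 3
A²[2,2] = (-1)(1) + (-2)(-2) + (-1)(1) = 2
A²[2,3] = (-1)(2) + (-2)(-1) + (-1)(0) = 0
A²[3,1] = (-1)(0) + (1)(-1) + (0)(-1) = -1
A²[3,2] = (-1)(1) + (1)(-2) + (0)(1) = -3
A²[3,3] = (-1)(2) + (1)(-1) + (0)(0) = -3
A² = 
  [ -3,   0,  -1]
  [  3,   2,   0]
  [ -1,  -3,  -3]

A^3 = A^2·A:
A^3[1,1] = (-3)(0) + (0)(-1) + (-1)(-1) = 1
A^3[1,2] = (-3)(1) + (0)(-2) + (-1)(1) = -4
A^3[1,3] = (-3)(2) + (0)(-1) + (-1)(0) = -6
A^3[2,1] = (3)(0) + (2)(-1) + (0)(-1) = -2
A^3[2,2] = (3)(1) + (2)(-2) + (0)(1) = -1
A^3[2,3] = (3)(2) + (2)(-1) + (0)(0) = 4
A^3[3,1] = (-1)(0) + (-3)(-1) + (-3)(-1) = 6
A^3[3,2] = (-1)(1) + (-3)(-2) + (-3)(1) = 2
A^3[3,3] = (-1)(2) + (-3)(-1) + (-3)(0) = 1
A^3 = 
  [  1,  -4,  -6]
  [ -2,  -1,   4]
  [  6,   2,   1]

A^4 = A^3·A:
A^4[1,1] = (1)(0) + (-4)(-1) + (-6)(-1) = 10
A^4[1,2] = (1)(1) + (-4)(-2) + (-6)(1) = 3
A^4[1,3] = (1)(2) + (-4)(-1) + (-6)(0) = 6
A^4[2,1] = (-2)(0) + (-1)(-1) + (4)(-1) = -3
A^4[2,2] = (-2)(1) + (-1)(-2) + (4)(1) = 4
A^4[2,3] = (-2)(2) + (-1)(-1) + (4)(0) = -3
A^4[3,1] = (6)(0) + (2)(-1) + (1)(-1) = -3
A^4[3,2] = (6)(1) + (2)(-2) + (1)(1) = 3
A^4[3,3] = (6)(2) + (2)(-1) + (1)(0) = 10
A^4 = 
  [ 10,   3,   6]
  [ -3,   4,  -3]
  [ -3,   3,  10]

Therefore
A^4 = 
  [ 10,   3,   6]
  [ -3,   4,  -3]
  [ -3,   3,  10]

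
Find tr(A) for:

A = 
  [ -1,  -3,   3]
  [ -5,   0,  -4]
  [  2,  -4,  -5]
-6

tr(A) = -1 + 0 + -5 = -6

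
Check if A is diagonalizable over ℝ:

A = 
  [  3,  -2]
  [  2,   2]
No

tr(A) = 5, det(A) = 10
Characteristic polynomial: λ² - tr(A)λ + det(A) = λ² - 5λ + 10
λ² - 5λ + 10 = 0  ⇒  λ = (5 ± √((-5)² - 4·(10)))/2 = (5 ± √(-15))/2
  = (5 + i√15)/2,  (5 - i√15)/2
Eigenvalues: (5 + i√15)/2, (5 - i√15)/2  (≈ 2.5 + 1.936i, 2.5 - 1.936i)
Has complex eigenvalues (not diagonalizable over ℝ).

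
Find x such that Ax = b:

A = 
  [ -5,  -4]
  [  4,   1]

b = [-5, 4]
x = [1, 0]

Row reduce the augmented matrix [A|b]:
R2 → R2 + (4/5)·R1
REF = 
  [   -5,    -4,    -5]
  [    0, -11/5,     0]

Back-substitution:
x₂ = 0 / (-11/5) = 0
x₁ = (-5 - (-4)(0)) / (-5) = 1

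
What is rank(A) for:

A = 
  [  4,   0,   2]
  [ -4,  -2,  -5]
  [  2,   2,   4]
Row reduce:
R2 → R2 + (1)·R1
R3 → R3 - (1/2)·R1
R3 → R3 + (1)·R2
REF = 
  [  4,   0,   2]
  [  0,  -2,  -3]
  [  0,   0,   0]
Pivot columns: 1, 2 → 2 pivots.

rank(A) = 2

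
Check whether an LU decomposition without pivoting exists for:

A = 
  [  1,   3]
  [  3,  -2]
Yes.
A[1,1] = 1 ≠ 0, so Gaussian elimination proceeds without a row swap: multiplier ℓ₂₁ = (3)/(1) = 3, and U[2,2] = -2 - (3)(3) = -11.
L = 
  [  1,   0]
  [  3,   1]
U = 
  [  1,   3]
  [  0, -11]
Check row 2 of LU: [(3)(1), (3)(3) + (-11)] = [3, -2] = row 2 of A ✓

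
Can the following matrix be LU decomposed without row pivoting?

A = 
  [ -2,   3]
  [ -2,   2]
Yes.
A[1,1] = -2 ≠ 0, so Gaussian elimination proceeds without a row swap: multiplier ℓ₂₁ = (-2)/(-2) = 1, and U[2,2] = 2 - (1)(3) = -1.
L = 
  [  1,   0]
  [  1,   1]
U = 
  [ -2,   3]
  [  0,  -1]
Check row 2 of LU: [(1)(-2), (1)(3) + (-1)] = [-2, 2] = row 2 of A ✓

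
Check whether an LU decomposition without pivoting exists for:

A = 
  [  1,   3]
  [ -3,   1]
Yes.
A[1,1] = 1 ≠ 0, so Gaussian elimination proceeds without a row swap: multiplier ℓ₂₁ = (-3)/(1) = -3, and U[2,2] = 1 - (-3)(3) = 10.
L = 
  [  1,   0]
  [ -3,   1]
U = 
  [  1,   3]
  [  0,  10]
Check row 2 of LU: [(-3)(1), (-3)(3) + 10] = [-3, 1] = row 2 of A ✓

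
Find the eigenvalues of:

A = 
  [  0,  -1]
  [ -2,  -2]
λ = -1 + √3, -1 - √3  (≈ 0.7321, -2.732)

tr(A) = -2, det(A) = -2
Characteristic polynomial: λ² - tr(A)λ + det(A) = λ² + 2λ - 2
λ² + 2λ - 2 = 0  ⇒  λ = (-2 ± √((2)² - 4·(-2)))/2 = (-2 ± √(12))/2
  = -1 + √3,  -1 - √3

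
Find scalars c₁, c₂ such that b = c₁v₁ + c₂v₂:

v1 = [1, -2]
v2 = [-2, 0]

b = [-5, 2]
c1 = -1, c2 = 2

b = -1·v1 + 2·v2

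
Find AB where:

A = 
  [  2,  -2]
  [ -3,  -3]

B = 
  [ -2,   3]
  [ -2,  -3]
A is 2×2 and B is 2×2, so AB is 2×2. Each entry is (row of A)·(column of B):
AB[1,1] = (2)(-2) + (-2)(-2) = 0
AB[1,2] = (2)(3) + (-2)(-3) = 12
AB[2,1] = (-3)(-2) + (-3)(-2) = 12
AB[2,2] = (-3)(3) + (-3)(-3) = 0

AB = 
  [  0,  12]
  [ 12,   0]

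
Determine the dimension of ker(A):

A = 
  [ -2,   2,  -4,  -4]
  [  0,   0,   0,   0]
nullity(A) = 3

Row reduce:
(no row operations needed)
REF = 
  [ -2,   2,  -4,  -4]
  [  0,   0,   0,   0]
Pivot columns: 1 → 1 pivot.
rank(A) = 1, so nullity(A) = 4 - 1 = 3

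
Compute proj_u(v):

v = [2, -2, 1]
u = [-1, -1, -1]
v·u = (2)(-1) + (-2)(-1) + (1)(-1) = -1
u·u = (-1)² + (-1)² + (-1)² = 3
proj_u(v) = (v·u / u·u) × u = (-1/3) × u

proj_u(v) = [1/3, 1/3, 1/3]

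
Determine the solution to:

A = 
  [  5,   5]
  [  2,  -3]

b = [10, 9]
Row reduce the augmented matrix [A|b]:
R2 → R2 - (2/5)·R1
REF = 
  [  5,   5,  10]
  [  0,  -5,   5]

Back-substitution:
x₂ = 5 / (-5) = -1
x₁ = (10 - (5)(-1)) / 5 = 3

x = [3, -1]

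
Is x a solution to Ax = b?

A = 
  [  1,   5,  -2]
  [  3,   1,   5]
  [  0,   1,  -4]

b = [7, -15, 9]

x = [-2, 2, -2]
No

Ax = [12, -14, 10] ≠ b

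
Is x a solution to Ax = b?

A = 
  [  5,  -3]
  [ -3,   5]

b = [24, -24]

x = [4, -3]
No

Ax = [29, -27] ≠ b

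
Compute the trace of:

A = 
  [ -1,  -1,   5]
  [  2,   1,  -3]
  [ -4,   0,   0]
0

tr(A) = -1 + 1 + 0 = 0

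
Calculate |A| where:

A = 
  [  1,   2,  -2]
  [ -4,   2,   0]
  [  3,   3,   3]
66

Cofactor expansion along row 1:
det(A) = (1)·((2)(3) - (0)(3)) - (2)·((-4)(3) - (0)(3)) + (-2)·((-4)(3) - (2)(3))
  = (1)(6) - (2)(-12) + (-2)(-18)
  = 66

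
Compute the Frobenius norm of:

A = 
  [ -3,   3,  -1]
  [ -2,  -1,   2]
||A||_F = 5.292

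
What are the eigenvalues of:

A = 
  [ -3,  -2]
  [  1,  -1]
tr(A) = -4, det(A) = 5
Characteristic polynomial: λ² - tr(A)λ + det(A) = λ² + 4λ + 5
λ² + 4λ + 5 = 0  ⇒  λ = (-4 ± √((4)² - 4·(5)))/2 = (-4 ± √(-4))/2
  = -2 + i,  -2 - i

λ = -2 + i, -2 - i  (≈ -2 + 1i, -2 - 1i)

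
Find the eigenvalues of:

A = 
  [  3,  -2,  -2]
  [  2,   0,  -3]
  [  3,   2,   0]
Characteristic polynomial: det(λI - A) = λ³ - 3λ² + 16λ - 28
Testing integer divisors of the constant term: p(2) = 0, so (λ - 2) is a factor:
p(λ) = (λ - 2)(λ² - λ + 14)
λ² - λ + 14 = 0  ⇒  λ = (1 ± √((-1)² - 4·(14)))/2 = (1 ± √(-55))/2
  = (1 + i√55)/2,  (1 - i√55)/2

λ = 2, (1 + i√55)/2, (1 - i√55)/2  (≈ 2, 0.5 + 3.708i, 0.5 - 3.708i)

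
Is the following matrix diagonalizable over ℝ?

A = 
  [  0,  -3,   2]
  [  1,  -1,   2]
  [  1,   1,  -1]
No

Characteristic polynomial: det(λI - A) = λ³ + 2λ² + 5
By the rational root theorem any rational root is an integer dividing 5; none of those is a root, so p(λ) has no rational roots and hence (being an irreducible cubic) no repeated roots.
Discriminant of the cubic: Δ = -835
Δ < 0 ⇒ one real eigenvalue and a complex-conjugate pair: λ ≈ -2.691, 0.3453 + 1.319i, 0.3453 - 1.319i
Has complex eigenvalues (not diagonalizable over ℝ).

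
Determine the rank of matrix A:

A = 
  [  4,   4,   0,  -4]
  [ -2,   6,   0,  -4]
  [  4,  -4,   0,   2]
Row reduce:
R2 → R2 + (1/2)·R1
R3 → R3 - (1)·R1
R3 → R3 + (1)·R2
REF = 
  [  4,   4,   0,  -4]
  [  0,   8,   0,  -6]
  [  0,   0,   0,   0]
Pivot columns: 1, 2 → 2 pivots.

rank(A) = 2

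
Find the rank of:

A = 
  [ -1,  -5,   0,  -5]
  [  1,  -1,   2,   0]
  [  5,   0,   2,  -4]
rank(A) = 3

Row reduce:
R2 → R2 + (1)·R1
R3 → R3 + (5)·R1
R3 → R3 - (25/6)·R2
REF = 
  [   -1,    -5,     0,    -5]
  [    0,    -6,     2,    -5]
  [    0,     0, -19/3, -49/6]
Pivot columns: 1, 2, 3 → 3 pivots.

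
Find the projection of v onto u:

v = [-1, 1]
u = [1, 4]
v·u = (-1)(1) + (1)(4) = 3
u·u = (1)² + (4)² = 17
proj_u(v) = (v·u / u·u) × u = (3/17) × u

proj_u(v) = [3/17, 12/17]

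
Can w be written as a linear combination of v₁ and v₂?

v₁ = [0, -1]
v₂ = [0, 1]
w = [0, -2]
Yes

Form the augmented matrix and row-reduce:
[v₁|v₂|w] = 
  [  0,   0,   0]
  [ -1,   1,  -2]
Swap R1 ↔ R2
REF = 
  [ -1,   1,  -2]
  [  0,   0,   0]

No row of the form [0 0 | nonzero], so the system is consistent. Back-substitution gives c₁ = 2, c₂ = 0: w = (2)·v₁ + (0)·v₂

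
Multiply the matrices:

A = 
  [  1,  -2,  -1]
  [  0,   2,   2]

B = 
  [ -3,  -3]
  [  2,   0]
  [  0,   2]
A is 2×3 and B is 3×2, so AB is 2×2. Each entry is (row of A)·(column of B):
AB[1,1] = (1)(-3) + (-2)(2) + (-1)(0) = -7
AB[1,2] = (1)(-3) + (-2)(0) + (-1)(2) = -5
AB[2,1] = (0)(-3) + (2)(2) + (2)(0) = 4
AB[2,2] = (0)(-3) + (2)(0) + (2)(2) = 4

AB = 
  [ -7,  -5]
  [  4,   4]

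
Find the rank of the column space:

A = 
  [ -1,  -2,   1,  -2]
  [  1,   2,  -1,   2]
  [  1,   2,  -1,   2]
dim(Col(A)) = 1

Row reduce:
R2 → R2 + (1)·R1
R3 → R3 + (1)·R1
REF = 
  [ -1,  -2,   1,  -2]
  [  0,   0,   0,   0]
  [  0,   0,   0,   0]
Pivot columns: 1 → 1 pivot.
dim(Col(A)) = number of pivot columns = 1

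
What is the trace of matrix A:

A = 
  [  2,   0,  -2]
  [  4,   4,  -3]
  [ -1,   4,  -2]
4

tr(A) = 2 + 4 + -2 = 4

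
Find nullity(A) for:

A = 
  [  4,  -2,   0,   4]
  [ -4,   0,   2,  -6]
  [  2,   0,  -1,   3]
nullity(A) = 2

Row reduce:
R2 → R2 + (1)·R1
R3 → R3 - (1/2)·R1
R3 → R3 + (1/2)·R2
REF = 
  [  4,  -2,   0,   4]
  [  0,  -2,   2,  -2]
  [  0,   0,   0,   0]
Pivot columns: 1, 2 → 2 pivots.
rank(A) = 2, so nullity(A) = 4 - 2 = 2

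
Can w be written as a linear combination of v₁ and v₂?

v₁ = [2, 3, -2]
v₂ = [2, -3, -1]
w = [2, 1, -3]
No

Form the augmented matrix and row-reduce:
[v₁|v₂|w] = 
  [  2,   2,   2]
  [  3,  -3,   1]
  [ -2,  -1,  -3]
R2 → R2 - (3/2)·R1
R3 → R3 + (1)·R1
R3 → R3 + (1/6)·R2
REF = 
  [   2,    2,    2]
  [   0,   -6,   -2]
  [   0,    0, -4/3]

Row 3 reads [0 0 | -4/3], i.e. 0 = -4/3, so the system is inconsistent and w ∉ span{v₁, v₂}.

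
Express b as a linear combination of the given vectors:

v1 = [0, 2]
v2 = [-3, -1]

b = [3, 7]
c1 = 3, c2 = -1

b = 3·v1 + -1·v2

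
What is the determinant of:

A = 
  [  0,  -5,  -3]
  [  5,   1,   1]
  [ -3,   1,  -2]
-59

Cofactor expansion along row 1:
det(A) = (0)·((1)(-2) - (1)(1)) - (-5)·((5)(-2) - (1)(-3)) + (-3)·((5)(1) - (1)(-3))
  = (0)(-3) - (-5)(-7) + (-3)(8)
  = -59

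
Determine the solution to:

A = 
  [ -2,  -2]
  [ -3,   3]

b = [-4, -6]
Row reduce the augmented matrix [A|b]:
R2 → R2 - (3/2)·R1
REF = 
  [ -2,  -2,  -4]
  [  0,   6,   0]

Back-substitution:
x₂ = 0 / 6 = 0
x₁ = (-4 - (-2)(0)) / (-2) = 2

x = [2, 0]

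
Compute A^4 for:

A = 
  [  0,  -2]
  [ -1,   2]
A^4 = 
  [ 12, -32]
  [-16,  44]

A² = A·A:
A²[1,1] = (0)(0) + (-2)(-1) = 2
A²[1,2] = (0)(-2) + (-2)(2) = -4
A²[2,1] = (-1)(0) + (2)(-1) = -2
A²[2,2] = (-1)(-2) + (2)(2) = 6
A² = 
  [  2,  -4]
  [ -2,   6]

A^3 = A^2·A:
A^3[1,1] = (2)(0) + (-4)(-1) = 4
A^3[1,2] = (2)(-2) + (-4)(2) = -12
A^3[2,1] = (-2)(0) + (6)(-1) = -6
A^3[2,2] = (-2)(-2) + (6)(2) = 16
A^3 = 
  [  4, -12]
  [ -6,  16]

A^4 = A^3·A:
A^4[1,1] = (4)(0) + (-12)(-1) = 12
A^4[1,2] = (4)(-2) + (-12)(2) = -32
A^4[2,1] = (-6)(0) + (16)(-1) = -16
A^4[2,2] = (-6)(-2) + (16)(2) = 44
A^4 = 
  [ 12, -32]
  [-16,  44]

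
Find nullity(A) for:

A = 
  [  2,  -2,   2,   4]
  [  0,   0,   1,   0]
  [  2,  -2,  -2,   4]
nullity(A) = 2

Row reduce:
R3 → R3 - (1)·R1
R3 → R3 + (4)·R2
REF = 
  [  2,  -2,   2,   4]
  [  0,   0,   1,   0]
  [  0,   0,   0,   0]
Pivot columns: 1, 3 → 2 pivots.
rank(A) = 2, so nullity(A) = 4 - 2 = 2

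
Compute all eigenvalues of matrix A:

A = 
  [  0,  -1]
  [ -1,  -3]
tr(A) = -3, det(A) = -1
Characteristic polynomial: λ² - tr(A)λ + det(A) = λ² + 3λ - 1
λ² + 3λ - 1 = 0  ⇒  λ = (-3 ± √((3)² - 4·(-1)))/2 = (-3 ± √(13))/2
  = (-3 + √13)/2,  (-3 - √13)/2

λ = (-3 + √13)/2, (-3 - √13)/2  (≈ 0.3028, -3.303)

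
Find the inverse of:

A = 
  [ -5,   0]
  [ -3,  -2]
det(A) = (-5)(-2) - (0)(-3) = 10
For a 2×2 matrix, A⁻¹ = (1/det(A)) · [[d, -b], [-c, a]]
    = (1/10) · [[-2, 0], [3, -5]]

A⁻¹ = 
  [-1/5,    0]
  [3/10, -1/2]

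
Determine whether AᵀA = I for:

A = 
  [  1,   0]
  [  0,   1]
Yes

AᵀA = 
  [  1,   0]
  [  0,   1]
= I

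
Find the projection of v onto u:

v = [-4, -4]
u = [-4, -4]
v·u = (-4)(-4) + (-4)(-4) = 32
u·u = (-4)² + (-4)² = 32
proj_u(v) = (v·u / u·u) × u = (32/32) × u = (1) × u

proj_u(v) = [-4, -4]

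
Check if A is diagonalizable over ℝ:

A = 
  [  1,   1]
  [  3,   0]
Yes

tr(A) = 1, det(A) = -3
Characteristic polynomial: λ² - tr(A)λ + det(A) = λ² - λ - 3
λ² - λ - 3 = 0  ⇒  λ = (1 ± √((-1)² - 4·(-3)))/2 = (1 ± √(13))/2
  = (1 + √13)/2,  (1 - √13)/2
Eigenvalues: (1 + √13)/2, (1 - √13)/2  (≈ 2.303, -1.303)
The two irrational eigenvalues are distinct (simple), so each has alg. mult. = geom. mult. = 1.
Sum of geometric multiplicities equals n, so A has n independent eigenvectors.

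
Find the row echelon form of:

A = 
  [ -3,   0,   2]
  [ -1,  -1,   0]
Row operations:
R2 → R2 - (1/3)·R1

Resulting echelon form:
REF = 
  [  -3,    0,    2]
  [   0,   -1, -2/3]

Rank = 2 (number of non-zero pivot rows).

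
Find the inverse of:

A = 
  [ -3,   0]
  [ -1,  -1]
det(A) = (-3)(-1) - (0)(-1) = 3
For a 2×2 matrix, A⁻¹ = (1/det(A)) · [[d, -b], [-c, a]]
    = (1/3) · [[-1, 0], [1, -3]]

A⁻¹ = 
  [-1/3,    0]
  [ 1/3,   -1]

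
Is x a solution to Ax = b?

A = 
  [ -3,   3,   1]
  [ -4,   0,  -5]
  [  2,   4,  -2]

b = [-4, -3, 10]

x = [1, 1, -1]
No

Ax = [-1, 1, 8] ≠ b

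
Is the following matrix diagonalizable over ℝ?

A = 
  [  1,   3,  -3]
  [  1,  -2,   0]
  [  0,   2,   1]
No

Characteristic polynomial: det(λI - A) = λ³ - 6λ + 11
By the rational root theorem any rational root is an integer dividing 11; none of those is a root, so p(λ) has no rational roots and hence (being an irreducible cubic) no repeated roots.
Discriminant of the cubic: Δ = -2403
Δ < 0 ⇒ one real eigenvalue and a complex-conjugate pair: λ ≈ -3.092, 1.546 + 1.081i, 1.546 - 1.081i
Has complex eigenvalues (not diagonalizable over ℝ).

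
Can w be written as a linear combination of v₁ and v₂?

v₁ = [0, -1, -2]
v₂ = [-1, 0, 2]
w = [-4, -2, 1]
No

Form the augmented matrix and row-reduce:
[v₁|v₂|w] = 
  [  0,  -1,  -4]
  [ -1,   0,  -2]
  [ -2,   2,   1]
Swap R1 ↔ R2
R3 → R3 - (2)·R1
R3 → R3 + (2)·R2
REF = 
  [ -1,   0,  -2]
  [  0,  -1,  -4]
  [  0,   0,  -3]

Row 3 reads [0 0 | -3], i.e. 0 = -3, so the system is inconsistent and w ∉ span{v₁, v₂}.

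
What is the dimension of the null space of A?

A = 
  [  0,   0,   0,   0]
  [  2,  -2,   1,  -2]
nullity(A) = 3

Row reduce:
Swap R1 ↔ R2
REF = 
  [  2,  -2,   1,  -2]
  [  0,   0,   0,   0]
Pivot columns: 1 → 1 pivot.
rank(A) = 1, so nullity(A) = 4 - 1 = 3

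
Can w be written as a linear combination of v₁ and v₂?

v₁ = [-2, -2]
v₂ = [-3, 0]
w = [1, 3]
Yes

Form the augmented matrix and row-reduce:
[v₁|v₂|w] = 
  [ -2,  -3,   1]
  [ -2,   0,   3]
R2 → R2 - (1)·R1
REF = 
  [ -2,  -3,   1]
  [  0,   3,   2]

No row of the form [0 0 | nonzero], so the system is consistent. Back-substitution gives c₁ = -3/2, c₂ = 2/3: w = (-3/2)·v₁ + (2/3)·v₂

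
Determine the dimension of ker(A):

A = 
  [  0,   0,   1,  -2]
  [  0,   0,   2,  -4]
nullity(A) = 3

Row reduce:
R2 → R2 - (2)·R1
REF = 
  [  0,   0,   1,  -2]
  [  0,   0,   0,   0]
Pivot columns: 3 → 1 pivot.
rank(A) = 1, so nullity(A) = 4 - 1 = 3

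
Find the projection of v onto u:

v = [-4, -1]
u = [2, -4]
v·u = (-4)(2) + (-1)(-4) = -4
u·u = (2)² + (-4)² = 20
proj_u(v) = (v·u / u·u) × u = (-4/20) × u = (-1/5) × u

proj_u(v) = [-2/5, 4/5]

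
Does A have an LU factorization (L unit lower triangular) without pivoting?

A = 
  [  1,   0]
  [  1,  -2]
Yes.
A[1,1] = 1 ≠ 0, so Gaussian elimination proceeds without a row swap: multiplier ℓ₂₁ = (1)/(1) = 1, and U[2,2] = -2 - (1)(0) = -2.
L = 
  [  1,   0]
  [  1,   1]
U = 
  [  1,   0]
  [  0,  -2]
Check row 2 of LU: [(1)(1), (1)(0) + (-2)] = [1, -2] = row 2 of A ✓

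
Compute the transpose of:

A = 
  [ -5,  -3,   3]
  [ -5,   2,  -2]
Aᵀ = 
  [ -5,  -5]
  [ -3,   2]
  [  3,  -2]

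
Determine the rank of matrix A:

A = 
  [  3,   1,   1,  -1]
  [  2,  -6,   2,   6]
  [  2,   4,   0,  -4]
rank(A) = 2

Row reduce:
R2 → R2 - (2/3)·R1
R3 → R3 - (2/3)·R1
R3 → R3 + (1/2)·R2
REF = 
  [    3,     1,     1,    -1]
  [    0, -20/3,   4/3,  20/3]
  [    0,     0,     0,     0]
Pivot columns: 1, 2 → 2 pivots.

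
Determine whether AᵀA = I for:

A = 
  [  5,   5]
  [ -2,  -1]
No

AᵀA = 
  [ 29,  27]
  [ 27,  26]
≠ I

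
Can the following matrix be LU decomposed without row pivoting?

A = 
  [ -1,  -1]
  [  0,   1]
Yes.
A[1,1] = -1 ≠ 0, so Gaussian elimination proceeds without a row swap: multiplier ℓ₂₁ = (0)/(-1) = 0, and U[2,2] = 1 - (0)(-1) = 1.
L = 
  [  1,   0]
  [  0,   1]
U = 
  [ -1,  -1]
  [  0,   1]
Check row 2 of LU: [(0)(-1), (0)(-1) + 1] = [0, 1] = row 2 of A ✓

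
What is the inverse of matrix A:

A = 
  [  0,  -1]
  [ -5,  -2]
det(A) = (0)(-2) - (-1)(-5) = -5
For a 2×2 matrix, A⁻¹ = (1/det(A)) · [[d, -b], [-c, a]]
    = (-1/5) · [[-2, 1], [5, 0]]

A⁻¹ = 
  [ 2/5, -1/5]
  [  -1,    0]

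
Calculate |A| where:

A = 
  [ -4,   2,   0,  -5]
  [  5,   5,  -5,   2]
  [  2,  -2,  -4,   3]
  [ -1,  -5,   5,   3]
Cofactor expansion along row 1: det(A) = a₁₁M₁₁ - a₁₂M₁₂ + a₁₃M₁₃ - a₁₄M₁₄

M₁₁ = det[[5, -5, 2]; [-2, -4, 3]; [-5, 5, 3]]
  = (5)·((-4)(3) - (3)(5)) - (-5)·((-2)(3) - (3)(-5)) + (2)·((-2)(5) - (-4)(-5))
  = (5)(-27) - (-5)(9) + (2)(-30)
  = -150
M₁₂ = det[[5, -5, 2]; [2, -4, 3]; [-1, 5, 3]]
  = (5)·((-4)(3) - (3)(5)) - (-5)·((2)(3) - (3)(-1)) + (2)·((2)(5) - (-4)(-1))
  = (5)(-27) - (-5)(9) + (2)(6)
  = -78
M₁₃ = det[[5, 5, 2]; [2, -2, 3]; [-1, -5, 3]]
  = (5)·((-2)(3) - (3)(-5)) - (5)·((2)(3) - (3)(-1)) + (2)·((2)(-5) - (-2)(-1))
  = (5)(9) - (5)(9) + (2)(-12)
  = -24
M₁₄ = det[[5, 5, -5]; [2, -2, -4]; [-1, -5, 5]]
  = (5)·((-2)(5) - (-4)(-5)) - (5)·((2)(5) - (-4)(-1)) + (-5)·((2)(-5) - (-2)(-1))
  = (5)(-30) - (5)(6) + (-5)(-12)
  = -120

det(A) = (-4)(-150) - (2)(-78) + (0)(-24) - (-5)(-120) = 156

det(A) = 156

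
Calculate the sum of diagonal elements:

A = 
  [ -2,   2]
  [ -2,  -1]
-3

tr(A) = -2 + -1 = -3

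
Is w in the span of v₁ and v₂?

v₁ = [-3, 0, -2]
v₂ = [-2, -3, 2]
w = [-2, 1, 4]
No

Form the augmented matrix and row-reduce:
[v₁|v₂|w] = 
  [ -3,  -2,  -2]
  [  0,  -3,   1]
  [ -2,   2,   4]
R3 → R3 - (2/3)·R1
R3 → R3 + (10/9)·R2
REF = 
  [  -3,   -2,   -2]
  [   0,   -3,    1]
  [   0,    0, 58/9]

Row 3 reads [0 0 | 58/9], i.e. 0 = 58/9, so the system is inconsistent and w ∉ span{v₁, v₂}.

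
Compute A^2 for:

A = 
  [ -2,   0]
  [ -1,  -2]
A² = A·A:
A²[1,1] = (-2)(-2) + (0)(-1) = 4
A²[1,2] = (-2)(0) + (0)(-2) = 0
A²[2,1] = (-1)(-2) + (-2)(-1) = 4
A²[2,2] = (-1)(0) + (-2)(-2) = 4
A² = 
  [  4,   0]
  [  4,   4]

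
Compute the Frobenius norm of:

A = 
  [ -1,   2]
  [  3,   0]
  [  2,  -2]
||A||_F = 4.69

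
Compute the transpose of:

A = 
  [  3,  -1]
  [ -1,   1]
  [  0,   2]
Aᵀ = 
  [  3,  -1,   0]
  [ -1,   1,   2]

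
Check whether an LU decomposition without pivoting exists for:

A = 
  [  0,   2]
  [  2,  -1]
No.
A[1,1] = 0 but A[2,1] = 2 ≠ 0. Any LU with L unit lower triangular has (LU)[1,1] = U[1,1] and (LU)[2,1] = L[2,1]·U[1,1]; matching A forces U[1,1] = 0, which then forces (LU)[2,1] = 0 ≠ 2. A row swap (pivoting) is required.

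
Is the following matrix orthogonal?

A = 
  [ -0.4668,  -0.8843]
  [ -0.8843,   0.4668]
Yes

AᵀA = 
  [  0.9999,   0]
  [  0,   0.9999]
≈ I (equal to I up to the 4-dp rounding of the entries)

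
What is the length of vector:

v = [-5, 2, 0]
5.385

||v||₂ = √((-5)² + (2)² + (0)²) = √29 = 5.385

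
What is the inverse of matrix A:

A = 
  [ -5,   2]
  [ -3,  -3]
det(A) = (-5)(-3) - (2)(-3) = 21
For a 2×2 matrix, A⁻¹ = (1/det(A)) · [[d, -b], [-c, a]]
    = (1/21) · [[-3, -2], [3, -5]]

A⁻¹ = 
  [ -1/7, -2/21]
  [  1/7, -5/21]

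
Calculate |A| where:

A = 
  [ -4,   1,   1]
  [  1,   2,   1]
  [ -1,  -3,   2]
Cofactor expansion along row 1:
det(A) = (-4)·((2)(2) - (1)(-3)) - (1)·((1)(2) - (1)(-1)) + (1)·((1)(-3) - (2)(-1))
  = (-4)(7) - (1)(3) + (1)(-1)
  = -32

det(A) = -32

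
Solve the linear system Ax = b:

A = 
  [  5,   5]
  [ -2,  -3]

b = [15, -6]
Row reduce the augmented matrix [A|b]:
R2 → R2 + (2/5)·R1
REF = 
  [  5,   5,  15]
  [  0,  -1,   0]

Back-substitution:
x₂ = 0 / (-1) = 0
x₁ = (15 - (5)(0)) / 5 = 3

x = [3, 0]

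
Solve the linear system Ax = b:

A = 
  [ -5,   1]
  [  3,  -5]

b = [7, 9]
x = [-2, -3]

Row reduce the augmented matrix [A|b]:
R2 → R2 + (3/5)·R1
REF = 
  [   -5,     1,     7]
  [    0, -22/5,  66/5]

Back-substitution:
x₂ = (66/5) / (-22/5) = -3
x₁ = (7 - (1)(-3)) / (-5) = -2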